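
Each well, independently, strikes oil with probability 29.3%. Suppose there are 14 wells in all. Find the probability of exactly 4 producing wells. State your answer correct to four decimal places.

X ~ Binomial(n=14, p=0.293).
P(X=4) = C(14,4) · p^4 · (1−p)^10
= 1001 · 0.0073701 · 0.031203 = 0.230196

0.2302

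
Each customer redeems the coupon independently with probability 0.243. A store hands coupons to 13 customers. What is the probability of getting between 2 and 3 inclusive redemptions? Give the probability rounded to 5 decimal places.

0.46905

X ~ Binomial(13, 0.243); P(2 ≤ X ≤ 3) = Σ C(13,k) p^k (1−p)^(13−k) over k:
  k=2: C(13,2)·0.243^2·0.757^11 = 0.2154576
  k=3: C(13,3)·0.243^3·0.757^10 = 0.2535967
Total = 0.4690543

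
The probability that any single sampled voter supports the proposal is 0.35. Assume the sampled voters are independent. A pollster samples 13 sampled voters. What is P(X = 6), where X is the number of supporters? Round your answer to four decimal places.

X ~ Binomial(n=13, p=0.35).
P(X=6) = C(13,6) · p^6 · (1−p)^7
= 1716 · 0.0018383 · 0.049022 = 0.154639

0.1546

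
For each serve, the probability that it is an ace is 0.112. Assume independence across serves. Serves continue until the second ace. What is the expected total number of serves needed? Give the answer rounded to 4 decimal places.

17.8571

Y = total serves until the second success; negative binomial with r=2, p=0.112.
E[Y] = r / p = 2 / 0.112 = 17.857143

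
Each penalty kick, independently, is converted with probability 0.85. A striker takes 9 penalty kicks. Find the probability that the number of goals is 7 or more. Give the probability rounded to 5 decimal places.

0.85915

X ~ Binomial(9, 0.85); P(X ≥ 7) = Σ C(9,k) p^k (1−p)^(9−k) over k:
  k=7: C(9,7)·0.85^7·0.15^2 = 0.2596674
  k=8: C(9,8)·0.85^8·0.15^1 = 0.3678622
  k=9: C(9,9)·0.85^9·0.15^0 = 0.2316169
Total = 0.8591466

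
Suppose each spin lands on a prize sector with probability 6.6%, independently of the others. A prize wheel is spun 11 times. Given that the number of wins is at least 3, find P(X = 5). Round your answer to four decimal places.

0.0121

X ~ Binomial(11, 0.066). Want P(X=5 | X≥3) = P(X=5) / P(X≥3).
P(X=5) = C(11,5)·0.066^5·0.934^6 = 0.000384
P(X≥3) = 1 − 0.471863 − 0.366780 − 0.129590 = 0.031767
Ratio = 0.000384 / 0.031767 = 0.012091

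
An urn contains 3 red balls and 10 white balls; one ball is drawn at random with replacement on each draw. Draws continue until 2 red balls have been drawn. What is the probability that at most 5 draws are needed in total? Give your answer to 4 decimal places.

0.3267

Finishing within 5 draws ⇔ at least 2 successes in the first 5. With X ~ Binomial(5, 0.230769), P(Y ≤ 5) = 1 − P(X ≤ 1).
  k=0: C(5,0)·0.230769^0·0.769231^5 = 0.269329
  k=1: C(5,1)·0.230769^1·0.769231^4 = 0.403994
1 − 0.673323 = 0.326677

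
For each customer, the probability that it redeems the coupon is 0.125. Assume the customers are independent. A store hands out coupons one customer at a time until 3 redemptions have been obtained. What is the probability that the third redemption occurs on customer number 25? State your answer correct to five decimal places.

0.02856

Y = trial on which the third success occurs; negative binomial, r=3, p=0.125.
P(Y=25) = C(24,2) · p^3 · (1−p)^22
= 276 · 0.0019531 · 0.052988 = 0.0285638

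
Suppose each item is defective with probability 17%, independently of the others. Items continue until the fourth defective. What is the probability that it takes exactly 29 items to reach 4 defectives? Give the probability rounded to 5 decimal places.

Y = trial on which the fourth success occurs; negative binomial, r=4, p=0.17.
P(Y=29) = C(28,3) · p^4 · (1−p)^25
= 3276 · 0.00083521 · 0.0094831 = 0.0259473

0.02595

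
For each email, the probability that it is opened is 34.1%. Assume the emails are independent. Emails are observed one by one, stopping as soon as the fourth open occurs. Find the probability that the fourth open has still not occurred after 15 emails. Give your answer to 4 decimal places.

Needing more than 15 emails ⇔ fewer than 4 successes in the first 15. With X ~ Binomial(15, 0.341), P(Y > 15) = P(X ≤ 3).
  k=0: C(15,0)·0.341^0·0.659^15 = 0.001920
  k=1: C(15,1)·0.341^1·0.659^14 = 0.014902
  k=2: C(15,2)·0.341^2·0.659^13 = 0.053977
  k=3: C(15,3)·0.341^3·0.659^12 = 0.121032
P(X ≤ 3) = 0.191831

0.1918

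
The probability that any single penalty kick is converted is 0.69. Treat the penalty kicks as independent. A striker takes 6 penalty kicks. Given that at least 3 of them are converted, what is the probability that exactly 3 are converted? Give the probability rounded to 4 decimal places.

X ~ Binomial(6, 0.69). Want P(X=3 | X≥3) = P(X=3) / P(X≥3).
P(X=3) = C(6,3)·0.69^3·0.31^3 = 0.195732
P(X≥3) = 1 − 0.000888 − 0.011852 − 0.065953 = 0.921307
Ratio = 0.195732 / 0.921307 = 0.212451

0.2125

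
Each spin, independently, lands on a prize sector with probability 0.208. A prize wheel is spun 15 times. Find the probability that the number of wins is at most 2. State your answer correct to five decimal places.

0.36862

X ~ Binomial(15, 0.208); P(X ≤ 2) = Σ C(15,k) p^k (1−p)^(15−k) over k:
  k=0: C(15,0)·0.208^0·0.792^15 = 0.0302606
  k=1: C(15,1)·0.208^1·0.792^14 = 0.1192085
  k=2: C(15,2)·0.208^2·0.792^13 = 0.2191509
Total = 0.3686200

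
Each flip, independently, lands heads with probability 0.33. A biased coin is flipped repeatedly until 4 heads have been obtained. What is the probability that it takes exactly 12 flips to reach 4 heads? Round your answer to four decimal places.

0.0795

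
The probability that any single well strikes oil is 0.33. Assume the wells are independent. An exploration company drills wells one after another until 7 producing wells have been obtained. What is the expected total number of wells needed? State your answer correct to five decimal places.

21.21212

Y = total wells until the seventh success; negative binomial with r=7, p=0.33.
E[Y] = r / p = 7 / 0.33 = 21.2121212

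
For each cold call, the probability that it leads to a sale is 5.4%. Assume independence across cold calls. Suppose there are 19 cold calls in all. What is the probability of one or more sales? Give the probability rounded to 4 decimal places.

0.6517

P(at least one) = 1 − P(none) = 1 − (1 − 0.054)^19
= 1 − 0.348282 = 0.651718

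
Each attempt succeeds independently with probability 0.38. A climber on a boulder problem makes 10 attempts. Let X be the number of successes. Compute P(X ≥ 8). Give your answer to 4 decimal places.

0.0086

X ~ Binomial(10, 0.38); P(X ≥ 8) = Σ C(10,k) p^k (1−p)^(10−k) over k:
  k=8: C(10,8)·0.38^8·0.62^2 = 0.007521
  k=9: C(10,9)·0.38^9·0.62^1 = 0.001024
  k=10: C(10,10)·0.38^10·0.62^0 = 0.000063
Total = 0.008608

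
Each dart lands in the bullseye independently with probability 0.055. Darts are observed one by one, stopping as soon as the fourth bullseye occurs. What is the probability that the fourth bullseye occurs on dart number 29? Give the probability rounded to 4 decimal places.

Y = trial on which the fourth success occurs; negative binomial, r=4, p=0.055.
P(Y=29) = C(28,3) · p^4 · (1−p)^25
= 3276 · 9.1506e-06 · 0.24311 = 0.007288

0.0073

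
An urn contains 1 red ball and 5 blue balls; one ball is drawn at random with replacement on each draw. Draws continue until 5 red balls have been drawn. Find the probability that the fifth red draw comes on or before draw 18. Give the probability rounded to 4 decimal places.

Finishing within 18 draws ⇔ at least 5 successes in the first 18. With X ~ Binomial(18, 0.166667), P(Y ≤ 18) = 1 − P(X ≤ 4).
  k=0: C(18,0)·0.166667^0·0.833333^18 = 0.037561
  k=1: C(18,1)·0.166667^1·0.833333^17 = 0.135220
  k=2: C(18,2)·0.166667^2·0.833333^16 = 0.229874
  k=3: C(18,3)·0.166667^3·0.833333^15 = 0.245198
  k=4: C(18,4)·0.166667^4·0.833333^14 = 0.183899
1 − 0.831752 = 0.168248

0.1682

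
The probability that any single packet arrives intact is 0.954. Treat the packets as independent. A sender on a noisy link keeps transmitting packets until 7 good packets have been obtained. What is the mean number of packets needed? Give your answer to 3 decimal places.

7.338

Y = total packets until the seventh success; negative binomial with r=7, p=0.954.
E[Y] = r / p = 7 / 0.954 = 7.33753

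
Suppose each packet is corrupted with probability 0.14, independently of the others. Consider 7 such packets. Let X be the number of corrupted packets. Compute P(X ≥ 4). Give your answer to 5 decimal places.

X ~ Binomial(7, 0.14); P(X ≥ 4) = Σ C(7,k) p^k (1−p)^(7−k) over k:
  k=4: C(7,4)·0.14^4·0.86^3 = 0.0085522
  k=5: C(7,5)·0.14^5·0.86^2 = 0.0008353
  k=6: C(7,6)·0.14^6·0.86^1 = 0.0000453
  k=7: C(7,7)·0.14^7·0.86^0 = 0.0000011
Total = 0.0094339

0.00943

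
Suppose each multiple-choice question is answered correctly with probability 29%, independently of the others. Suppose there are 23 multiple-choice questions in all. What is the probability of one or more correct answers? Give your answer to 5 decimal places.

P(at least one) = 1 − P(none) = 1 − (1 − 0.29)^23
= 1 − 0.0003793 = 0.9996207

0.99962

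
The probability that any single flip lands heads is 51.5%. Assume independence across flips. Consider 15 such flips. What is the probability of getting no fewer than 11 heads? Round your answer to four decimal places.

0.0743

X ~ Binomial(15, 0.515); P(X ≥ 11) = Σ C(15,k) p^k (1−p)^(15−k) over k:
  k=11: C(15,11)·0.515^11·0.485^4 = 0.051048
  k=12: C(15,12)·0.515^12·0.485^3 = 0.018069
  k=13: C(15,13)·0.515^13·0.485^2 = 0.004428
  k=14: C(15,14)·0.515^14·0.485^1 = 0.000672
  k=15: C(15,15)·0.515^15·0.485^0 = 0.000048
Total = 0.074263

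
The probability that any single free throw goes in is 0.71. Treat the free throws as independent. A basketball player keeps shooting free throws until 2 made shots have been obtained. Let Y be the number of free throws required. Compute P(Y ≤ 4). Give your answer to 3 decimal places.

Finishing within 4 free throws ⇔ at least 2 successes in the first 4. With X ~ Binomial(4, 0.71), P(Y ≤ 4) = 1 − P(X ≤ 1).
  k=0: C(4,0)·0.71^0·0.29^4 = 0.00707
  k=1: C(4,1)·0.71^1·0.29^3 = 0.06926
1 − 0.07634 = 0.92366

0.924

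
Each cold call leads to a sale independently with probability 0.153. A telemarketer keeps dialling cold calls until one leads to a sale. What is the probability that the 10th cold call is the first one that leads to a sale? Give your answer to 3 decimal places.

0.034

Geometric (trials to first success), p = 0.153.
P(Y = 10) = (1−p)^9 · p = 0.22436 · 0.153 = 0.03433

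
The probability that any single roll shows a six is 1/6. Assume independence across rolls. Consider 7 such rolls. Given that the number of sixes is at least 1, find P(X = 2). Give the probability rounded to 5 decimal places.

0.32518

X ~ Binomial(7, 0.166667). Want P(X=2 | X≥1) = P(X=2) / P(X≥1).
P(X=2) = C(7,2)·0.166667^2·0.833333^5 = 0.2344286
P(X≥1) = 1 − 0.2790816 = 0.7209184
Ratio = 0.2344286 / 0.7209184 = 0.3251805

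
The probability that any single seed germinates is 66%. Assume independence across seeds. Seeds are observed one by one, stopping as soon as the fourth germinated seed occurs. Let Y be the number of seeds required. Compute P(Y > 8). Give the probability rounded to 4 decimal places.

0.0949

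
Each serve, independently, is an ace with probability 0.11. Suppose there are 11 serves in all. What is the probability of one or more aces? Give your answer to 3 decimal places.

P(at least one) = 1 − P(none) = 1 − (1 − 0.11)^11
= 1 − 0.27752 = 0.72248

0.722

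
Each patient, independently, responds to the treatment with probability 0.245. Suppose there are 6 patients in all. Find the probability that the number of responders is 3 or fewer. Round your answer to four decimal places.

X ~ Binomial(6, 0.245); P(X ≤ 3) = Σ C(6,k) p^k (1−p)^(6−k) over k:
  k=0: C(6,0)·0.245^0·0.755^6 = 0.185217
  k=1: C(6,1)·0.245^1·0.755^5 = 0.360622
  k=2: C(6,2)·0.245^2·0.755^4 = 0.292557
  k=3: C(6,3)·0.245^3·0.755^3 = 0.126581
Total = 0.964978

0.9650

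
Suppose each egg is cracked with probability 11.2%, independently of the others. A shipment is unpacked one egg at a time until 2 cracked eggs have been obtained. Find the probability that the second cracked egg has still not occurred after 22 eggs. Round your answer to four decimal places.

Needing more than 22 eggs ⇔ fewer than 2 successes in the first 22. With X ~ Binomial(22, 0.112), P(Y > 22) = P(X ≤ 1).
  k=0: C(22,0)·0.112^0·0.888^22 = 0.073297
  k=1: C(22,1)·0.112^1·0.888^21 = 0.203382
P(X ≤ 1) = 0.276679

0.2767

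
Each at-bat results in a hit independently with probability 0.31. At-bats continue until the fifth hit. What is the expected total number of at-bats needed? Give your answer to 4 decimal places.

16.1290

Y = total at-bats until the fifth success; negative binomial with r=5, p=0.31.
E[Y] = r / p = 5 / 0.31 = 16.129032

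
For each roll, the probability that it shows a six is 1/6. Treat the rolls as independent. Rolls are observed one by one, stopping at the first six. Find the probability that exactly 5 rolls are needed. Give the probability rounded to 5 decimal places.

0.08038

Geometric (trials to first success), p = 0.166667.
P(Y = 5) = (1−p)^4 · p = 0.48225 · 0.166667 = 0.0803755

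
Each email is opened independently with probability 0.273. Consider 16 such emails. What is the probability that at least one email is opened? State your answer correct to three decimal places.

0.994

P(at least one) = 1 − P(none) = 1 − (1 − 0.273)^16
= 1 − 0.00609 = 0.99391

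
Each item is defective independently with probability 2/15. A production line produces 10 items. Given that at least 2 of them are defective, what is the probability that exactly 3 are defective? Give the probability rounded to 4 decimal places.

X ~ Binomial(10, 0.133333). Want P(X=3 | X≥2) = P(X=3) / P(X≥2).
P(X=3) = C(10,3)·0.133333^3·0.866667^7 = 0.104463
P(X≥2) = 1 − 0.239068 − 0.367796 = 0.393136
Ratio = 0.104463 / 0.393136 = 0.265717

0.2657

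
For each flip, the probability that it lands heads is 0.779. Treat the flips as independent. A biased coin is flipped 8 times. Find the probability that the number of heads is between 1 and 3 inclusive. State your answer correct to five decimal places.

X ~ Binomial(8, 0.779); P(1 ≤ X ≤ 3) = Σ C(8,k) p^k (1−p)^(8−k) over k:
  k=1: C(8,1)·0.779^1·0.221^7 = 0.0001605
  k=2: C(8,2)·0.779^2·0.221^6 = 0.0019796
  k=3: C(8,3)·0.779^3·0.221^5 = 0.0139560
Total = 0.0160961

0.01610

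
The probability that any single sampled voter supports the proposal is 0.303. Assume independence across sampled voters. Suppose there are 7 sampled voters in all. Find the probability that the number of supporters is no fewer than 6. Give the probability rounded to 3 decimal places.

0.004

X ~ Binomial(7, 0.303); P(X ≥ 6) = Σ C(7,k) p^k (1−p)^(7−k) over k:
  k=6: C(7,6)·0.303^6·0.697^1 = 0.00378
  k=7: C(7,7)·0.303^7·0.697^0 = 0.00023
Total = 0.00401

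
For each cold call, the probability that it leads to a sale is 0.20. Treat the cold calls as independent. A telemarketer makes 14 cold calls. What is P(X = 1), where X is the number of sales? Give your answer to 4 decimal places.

0.1539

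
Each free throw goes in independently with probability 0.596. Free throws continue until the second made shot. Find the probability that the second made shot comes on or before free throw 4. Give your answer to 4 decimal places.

0.8162

Finishing within 4 free throws ⇔ at least 2 successes in the first 4. With X ~ Binomial(4, 0.596), P(Y ≤ 4) = 1 − P(X ≤ 1).
  k=0: C(4,0)·0.596^0·0.404^4 = 0.026639
  k=1: C(4,1)·0.596^1·0.404^3 = 0.157199
1 − 0.183839 = 0.816161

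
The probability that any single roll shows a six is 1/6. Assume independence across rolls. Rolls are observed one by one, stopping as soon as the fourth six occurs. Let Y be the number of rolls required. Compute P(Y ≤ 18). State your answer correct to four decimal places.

0.3521

Finishing within 18 rolls ⇔ at least 4 successes in the first 18. With X ~ Binomial(18, 0.166667), P(Y ≤ 18) = 1 − P(X ≤ 3).
  k=0: C(18,0)·0.166667^0·0.833333^18 = 0.037561
  k=1: C(18,1)·0.166667^1·0.833333^17 = 0.135220
  k=2: C(18,2)·0.166667^2·0.833333^16 = 0.229874
  k=3: C(18,3)·0.166667^3·0.833333^15 = 0.245198
1 − 0.647853 = 0.352147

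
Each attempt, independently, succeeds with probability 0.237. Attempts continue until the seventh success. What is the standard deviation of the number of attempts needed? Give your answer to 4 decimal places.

Y = total attempts until the seventh success; negative binomial with r=7, p=0.237.
SD(Y) = √[r(1−p)/p²] = √(95.088038) = 9.751310

9.7513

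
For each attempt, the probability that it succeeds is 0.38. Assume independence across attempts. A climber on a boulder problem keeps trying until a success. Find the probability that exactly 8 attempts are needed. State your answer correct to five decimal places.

Geometric (trials to first success), p = 0.38.
P(Y = 8) = (1−p)^7 · p = 0.035216 · 0.38 = 0.0133821

0.01338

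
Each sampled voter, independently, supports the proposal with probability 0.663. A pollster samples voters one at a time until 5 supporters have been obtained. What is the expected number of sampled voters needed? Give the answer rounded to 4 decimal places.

7.5415

Y = total sampled voters until the fifth success; negative binomial with r=5, p=0.663.
E[Y] = r / p = 5 / 0.663 = 7.541478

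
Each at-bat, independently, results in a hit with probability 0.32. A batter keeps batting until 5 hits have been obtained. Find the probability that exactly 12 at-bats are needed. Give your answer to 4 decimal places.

Y = trial on which the fifth success occurs; negative binomial, r=5, p=0.32.
P(Y=12) = C(11,4) · p^5 · (1−p)^7
= 330 · 0.0033554 · 0.06723 = 0.074443

0.0744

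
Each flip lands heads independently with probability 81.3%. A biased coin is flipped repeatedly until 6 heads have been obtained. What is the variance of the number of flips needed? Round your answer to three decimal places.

1.698

Y = total flips until the sixth success; negative binomial with r=6, p=0.813.
Var(Y) = r(1−p)/p² = 6·0.187 / 0.813² = 1.69751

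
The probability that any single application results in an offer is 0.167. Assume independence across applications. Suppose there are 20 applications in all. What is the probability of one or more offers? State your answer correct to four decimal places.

0.9741

P(at least one) = 1 − P(none) = 1 − (1 − 0.167)^20
= 1 − 0.025876 = 0.974124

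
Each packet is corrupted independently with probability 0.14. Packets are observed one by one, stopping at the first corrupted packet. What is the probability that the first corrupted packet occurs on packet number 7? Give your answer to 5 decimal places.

0.05664

Geometric (trials to first success), p = 0.14.
P(Y = 7) = (1−p)^6 · p = 0.40457 · 0.14 = 0.0566394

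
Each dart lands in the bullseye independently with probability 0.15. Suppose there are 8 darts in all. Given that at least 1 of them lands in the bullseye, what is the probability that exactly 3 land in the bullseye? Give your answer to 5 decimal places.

0.11527

X ~ Binomial(8, 0.15). Want P(X=3 | X≥1) = P(X=3) / P(X≥1).
P(X=3) = C(8,3)·0.15^3·0.85^5 = 0.0838603
P(X≥1) = 1 − 0.2724905 = 0.7275095
Ratio = 0.0838603 / 0.7275095 = 0.1152704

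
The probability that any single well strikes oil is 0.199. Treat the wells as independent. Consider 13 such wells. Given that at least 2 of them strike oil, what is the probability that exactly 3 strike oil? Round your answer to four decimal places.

0.3209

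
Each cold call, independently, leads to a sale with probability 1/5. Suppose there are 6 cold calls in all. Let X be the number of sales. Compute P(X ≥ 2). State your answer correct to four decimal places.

X ~ Binomial(6, 0.20); P(X ≥ 2) = Σ C(6,k) p^k (1−p)^(6−k) over k:
  k=2: C(6,2)·0.20^2·0.80^4 = 0.245760
  k=3: C(6,3)·0.20^3·0.80^3 = 0.081920
  k=4: C(6,4)·0.20^4·0.80^2 = 0.015360
  k=5: C(6,5)·0.20^5·0.80^1 = 0.001536
  k=6: C(6,6)·0.20^6·0.80^0 = 0.000064
Total = 0.344640

0.3446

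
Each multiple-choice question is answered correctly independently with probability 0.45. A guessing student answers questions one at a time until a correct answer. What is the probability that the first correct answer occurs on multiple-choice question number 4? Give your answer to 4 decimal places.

Geometric (trials to first success), p = 0.45.
P(Y = 4) = (1−p)^3 · p = 0.16637 · 0.45 = 0.074869

0.0749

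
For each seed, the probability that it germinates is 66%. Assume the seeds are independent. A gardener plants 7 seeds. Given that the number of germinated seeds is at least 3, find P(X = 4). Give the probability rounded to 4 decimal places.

X ~ Binomial(7, 0.66). Want P(X=4 | X≥3) = P(X=4) / P(X≥3).
P(X=4) = C(7,4)·0.66^4·0.34^3 = 0.261024
P(X≥3) = 1 − 0.000525 − 0.007137 − 0.041563 = 0.950775
Ratio = 0.261024 / 0.950775 = 0.274538

0.2745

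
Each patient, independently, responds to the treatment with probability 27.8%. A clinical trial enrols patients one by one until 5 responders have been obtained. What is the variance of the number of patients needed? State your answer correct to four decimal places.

Y = total patients until the fifth success; negative binomial with r=5, p=0.278.
Var(Y) = r(1−p)/p² = 5·0.722 / 0.278² = 46.710833

46.7108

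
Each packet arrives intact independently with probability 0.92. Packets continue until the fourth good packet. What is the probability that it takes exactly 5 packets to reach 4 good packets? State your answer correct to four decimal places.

0.2292

Y = trial on which the fourth success occurs; negative binomial, r=4, p=0.92.
P(Y=5) = C(4,3) · p^4 · (1−p)^1
= 4 · 0.71639 · 0.08 = 0.229246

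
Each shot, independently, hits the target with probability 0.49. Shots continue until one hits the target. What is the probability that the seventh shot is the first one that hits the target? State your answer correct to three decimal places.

0.009

Geometric (trials to first success), p = 0.49.
P(Y = 7) = (1−p)^6 · p = 0.017596 · 0.49 = 0.00862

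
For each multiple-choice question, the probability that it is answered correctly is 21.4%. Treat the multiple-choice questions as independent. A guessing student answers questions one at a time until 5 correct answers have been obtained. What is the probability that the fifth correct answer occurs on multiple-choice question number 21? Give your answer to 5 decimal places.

0.04614

Y = trial on which the fifth success occurs; negative binomial, r=5, p=0.214.
P(Y=21) = C(20,4) · p^5 · (1−p)^16
= 4845 · 0.00044882 · 0.021221 = 0.0461449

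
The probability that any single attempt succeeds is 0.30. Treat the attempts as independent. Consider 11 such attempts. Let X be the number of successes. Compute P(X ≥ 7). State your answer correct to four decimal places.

X ~ Binomial(11, 0.30); P(X ≥ 7) = Σ C(11,k) p^k (1−p)^(11−k) over k:
  k=7: C(11,7)·0.30^7·0.70^4 = 0.017328
  k=8: C(11,8)·0.30^8·0.70^3 = 0.003713
  k=9: C(11,9)·0.30^9·0.70^2 = 0.000530
  k=10: C(11,10)·0.30^10·0.70^1 = 0.000045
  k=11: C(11,11)·0.30^11·0.70^0 = 0.000002
Total = 0.021619

0.0216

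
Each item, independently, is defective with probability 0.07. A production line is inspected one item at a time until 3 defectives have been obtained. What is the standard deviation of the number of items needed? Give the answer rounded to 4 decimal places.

Y = total items until the third success; negative binomial with r=3, p=0.07.
SD(Y) = √[r(1−p)/p²] = √(569.387755) = 23.861847

23.8618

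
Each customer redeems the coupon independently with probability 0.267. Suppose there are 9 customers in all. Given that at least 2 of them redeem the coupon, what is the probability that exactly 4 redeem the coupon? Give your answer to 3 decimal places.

X ~ Binomial(9, 0.267). Want P(X=4 | X≥2) = P(X=4) / P(X≥2).
P(X=4) = C(9,4)·0.267^4·0.733^5 = 0.13550
P(X≥2) = 1 − 0.06109 − 0.20026 = 0.73866
Ratio = 0.13550 / 0.73866 = 0.18344

0.183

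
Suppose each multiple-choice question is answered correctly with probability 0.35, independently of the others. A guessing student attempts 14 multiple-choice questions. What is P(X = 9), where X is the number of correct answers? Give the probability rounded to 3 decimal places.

0.018

X ~ Binomial(n=14, p=0.35).
P(X=9) = C(14,9) · p^9 · (1−p)^5
= 2002 · 7.8816e-05 · 0.11603 = 0.01831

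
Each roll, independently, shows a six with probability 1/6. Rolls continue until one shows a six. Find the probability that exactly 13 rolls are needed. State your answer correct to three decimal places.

0.019

Geometric (trials to first success), p = 0.166667.
P(Y = 13) = (1−p)^12 · p = 0.11216 · 0.166667 = 0.01869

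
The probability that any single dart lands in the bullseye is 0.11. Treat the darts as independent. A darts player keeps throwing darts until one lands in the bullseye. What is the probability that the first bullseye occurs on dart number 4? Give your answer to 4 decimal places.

0.0775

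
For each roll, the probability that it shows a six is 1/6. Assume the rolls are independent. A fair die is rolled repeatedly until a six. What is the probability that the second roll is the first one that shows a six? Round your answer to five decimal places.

0.13889

Geometric (trials to first success), p = 0.166667.
P(Y = 2) = (1−p)^1 · p = 0.83333 · 0.166667 = 0.1388889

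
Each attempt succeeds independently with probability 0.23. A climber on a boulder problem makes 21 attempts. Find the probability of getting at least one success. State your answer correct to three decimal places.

0.996

P(at least one) = 1 − P(none) = 1 − (1 − 0.23)^21
= 1 − 0.00413 = 0.99587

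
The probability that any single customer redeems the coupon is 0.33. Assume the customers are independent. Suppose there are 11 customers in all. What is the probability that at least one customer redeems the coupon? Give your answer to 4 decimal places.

P(at least one) = 1 − P(none) = 1 − (1 − 0.33)^11
= 1 − 0.012213 = 0.987787

0.9878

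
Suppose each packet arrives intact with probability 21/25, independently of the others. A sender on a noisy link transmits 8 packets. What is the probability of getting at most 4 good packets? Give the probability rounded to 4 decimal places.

0.0267

X ~ Binomial(8, 0.84); P(X ≤ 4) = Σ C(8,k) p^k (1−p)^(8−k) over k:
  k=0: C(8,0)·0.84^0·0.16^8 = 0.000000
  k=1: C(8,1)·0.84^1·0.16^7 = 0.000018
  k=2: C(8,2)·0.84^2·0.16^6 = 0.000331
  k=3: C(8,3)·0.84^3·0.16^5 = 0.003480
  k=4: C(8,4)·0.84^4·0.16^4 = 0.022840
Total = 0.026670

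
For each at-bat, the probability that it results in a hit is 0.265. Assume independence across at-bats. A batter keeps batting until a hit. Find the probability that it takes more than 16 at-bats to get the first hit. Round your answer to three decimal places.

0.007

Y = number of at-bats to the first success; geometric, p = 0.265.
P(Y > 16) = P(first 16 all fail) = (1−p)^16 = 0.00725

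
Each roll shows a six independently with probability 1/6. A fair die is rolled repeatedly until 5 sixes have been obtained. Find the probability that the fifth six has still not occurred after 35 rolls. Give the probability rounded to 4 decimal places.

0.2843

Needing more than 35 rolls ⇔ fewer than 5 successes in the first 35. With X ~ Binomial(35, 0.166667), P(Y > 35) = P(X ≤ 4).
  k=0: C(35,0)·0.166667^0·0.833333^35 = 0.001693
  k=1: C(35,1)·0.166667^1·0.833333^34 = 0.011851
  k=2: C(35,2)·0.166667^2·0.833333^33 = 0.040293
  k=3: C(35,3)·0.166667^3·0.833333^32 = 0.088645
  k=4: C(35,4)·0.166667^4·0.833333^31 = 0.141833
P(X ≤ 4) = 0.284315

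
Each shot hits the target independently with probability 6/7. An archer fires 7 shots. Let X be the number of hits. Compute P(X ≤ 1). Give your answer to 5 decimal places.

0.00005

X ~ Binomial(7, 0.857143); P(X ≤ 1) = Σ C(7,k) p^k (1−p)^(7−k) over k:
  k=0: C(7,0)·0.857143^0·0.142857^7 = 0.0000012
  k=1: C(7,1)·0.857143^1·0.142857^6 = 0.0000510
Total = 0.0000522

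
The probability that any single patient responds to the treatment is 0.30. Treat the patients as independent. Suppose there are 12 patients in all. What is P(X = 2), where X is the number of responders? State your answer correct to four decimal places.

0.1678

X ~ Binomial(n=12, p=0.30).
P(X=2) = C(12,2) · p^2 · (1−p)^10
= 66 · 0.09 · 0.028248 = 0.167790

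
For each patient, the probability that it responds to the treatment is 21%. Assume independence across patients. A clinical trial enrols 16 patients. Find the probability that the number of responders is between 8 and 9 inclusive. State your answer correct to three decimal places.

X ~ Binomial(16, 0.21); P(8 ≤ X ≤ 9) = Σ C(16,k) p^k (1−p)^(16−k) over k:
  k=8: C(16,8)·0.21^8·0.79^8 = 0.00738
  k=9: C(16,9)·0.21^9·0.79^7 = 0.00174
Total = 0.00913

0.009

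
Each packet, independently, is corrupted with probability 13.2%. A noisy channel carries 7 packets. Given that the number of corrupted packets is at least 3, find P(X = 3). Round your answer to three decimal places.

X ~ Binomial(7, 0.132). Want P(X=3 | X≥3) = P(X=3) / P(X≥3).
P(X=3) = C(7,3)·0.132^3·0.868^4 = 0.04570
P(X≥3) = 1 − 0.37123 − 0.39518 − 0.18029 = 0.05331
Ratio = 0.04570 / 0.05331 = 0.85714

0.857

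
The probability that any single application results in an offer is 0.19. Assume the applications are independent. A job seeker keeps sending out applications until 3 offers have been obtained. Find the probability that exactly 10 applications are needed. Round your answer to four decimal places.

0.0565

Y = trial on which the third success occurs; negative binomial, r=3, p=0.19.
P(Y=10) = C(9,2) · p^3 · (1−p)^7
= 36 · 0.006859 · 0.22877 = 0.056488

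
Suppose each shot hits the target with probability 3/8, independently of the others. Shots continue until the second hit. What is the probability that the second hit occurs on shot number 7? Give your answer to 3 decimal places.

0.080

Y = trial on which the second success occurs; negative binomial, r=2, p=0.375.
P(Y=7) = C(6,1) · p^2 · (1−p)^5
= 6 · 0.14062 · 0.095367 = 0.08047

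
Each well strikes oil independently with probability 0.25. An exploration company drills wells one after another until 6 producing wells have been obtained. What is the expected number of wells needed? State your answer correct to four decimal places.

Y = total wells until the sixth success; negative binomial with r=6, p=0.25.
E[Y] = r / p = 6 / 0.25 = 24.000000

24.0000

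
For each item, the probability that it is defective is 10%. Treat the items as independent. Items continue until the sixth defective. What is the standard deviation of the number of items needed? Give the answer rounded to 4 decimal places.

23.2379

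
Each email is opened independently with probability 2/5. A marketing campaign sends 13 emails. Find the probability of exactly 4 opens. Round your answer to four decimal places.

0.1845

X ~ Binomial(n=13, p=0.40).
P(X=4) = C(13,4) · p^4 · (1−p)^9
= 715 · 0.0256 · 0.010078 = 0.184462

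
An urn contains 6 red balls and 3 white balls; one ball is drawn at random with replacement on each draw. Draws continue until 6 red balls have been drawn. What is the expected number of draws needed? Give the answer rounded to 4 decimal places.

9.0000

Y = total draws until the sixth success; negative binomial with r=6, p=0.666667.
E[Y] = r / p = 6 / 0.666667 = 9.000000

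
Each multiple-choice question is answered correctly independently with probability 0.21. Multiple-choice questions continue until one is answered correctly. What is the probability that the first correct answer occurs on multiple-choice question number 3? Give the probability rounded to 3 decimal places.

0.131

Geometric (trials to first success), p = 0.21.
P(Y = 3) = (1−p)^2 · p = 0.6241 · 0.21 = 0.13106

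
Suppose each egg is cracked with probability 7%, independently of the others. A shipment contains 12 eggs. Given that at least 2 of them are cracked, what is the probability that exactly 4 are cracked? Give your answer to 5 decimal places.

X ~ Binomial(12, 0.07). Want P(X=4 | X≥2) = P(X=4) / P(X≥2).
P(X=4) = C(12,4)·0.07^4·0.93^8 = 0.0066506
P(X≥2) = 1 − 0.4185963 − 0.3780870 = 0.2033167
Ratio = 0.0066506 / 0.2033167 = 0.0327105

0.03271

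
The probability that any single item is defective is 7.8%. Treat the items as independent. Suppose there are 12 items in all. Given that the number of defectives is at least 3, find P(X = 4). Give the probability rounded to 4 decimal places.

0.1562

X ~ Binomial(12, 0.078). Want P(X=4 | X≥3) = P(X=4) / P(X≥3).
P(X=4) = C(12,4)·0.078^4·0.922^8 = 0.009568
P(X≥3) = 1 − 0.377373 − 0.383103 − 0.178255 = 0.061268
Ratio = 0.009568 / 0.061268 = 0.156169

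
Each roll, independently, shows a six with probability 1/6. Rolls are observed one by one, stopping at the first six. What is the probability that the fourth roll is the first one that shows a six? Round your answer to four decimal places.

Geometric (trials to first success), p = 0.166667.
P(Y = 4) = (1−p)^3 · p = 0.5787 · 0.166667 = 0.096451

0.0965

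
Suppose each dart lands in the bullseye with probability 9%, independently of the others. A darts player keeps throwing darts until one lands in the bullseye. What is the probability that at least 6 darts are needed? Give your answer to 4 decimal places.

0.6240

Y = number of darts to the first success; geometric, p = 0.09.
P(Y > 5) = P(first 5 all fail) = (1−p)^5 = 0.624032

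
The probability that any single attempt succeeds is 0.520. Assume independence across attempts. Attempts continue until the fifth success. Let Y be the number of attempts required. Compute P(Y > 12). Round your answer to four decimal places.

0.1575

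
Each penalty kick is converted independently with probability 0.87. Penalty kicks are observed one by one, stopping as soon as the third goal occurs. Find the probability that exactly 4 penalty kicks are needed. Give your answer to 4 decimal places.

0.2568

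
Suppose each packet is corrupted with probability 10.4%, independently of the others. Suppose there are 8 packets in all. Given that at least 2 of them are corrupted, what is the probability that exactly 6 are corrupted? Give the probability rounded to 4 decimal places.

0.0001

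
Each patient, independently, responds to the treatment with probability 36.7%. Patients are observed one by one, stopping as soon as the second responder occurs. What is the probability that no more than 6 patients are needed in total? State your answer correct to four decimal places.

0.7119

Finishing within 6 patients ⇔ at least 2 successes in the first 6. With X ~ Binomial(6, 0.367), P(Y ≤ 6) = 1 − P(X ≤ 1).
  k=0: C(6,0)·0.367^0·0.633^6 = 0.064331
  k=1: C(6,1)·0.367^1·0.633^5 = 0.223788
1 − 0.288119 = 0.711881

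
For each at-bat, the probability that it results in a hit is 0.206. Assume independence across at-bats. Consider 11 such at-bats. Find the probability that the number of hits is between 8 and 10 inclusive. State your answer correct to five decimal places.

0.00029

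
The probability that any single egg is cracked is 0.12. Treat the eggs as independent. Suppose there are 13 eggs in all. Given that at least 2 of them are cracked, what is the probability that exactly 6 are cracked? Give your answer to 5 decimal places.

X ~ Binomial(13, 0.12). Want P(X=6 | X≥2) = P(X=6) / P(X≥2).
P(X=6) = C(13,6)·0.12^6·0.88^7 = 0.0020940
P(X≥2) = 1 − 0.1897906 − 0.3364470 = 0.4737624
Ratio = 0.0020940 / 0.4737624 = 0.0044200

0.00442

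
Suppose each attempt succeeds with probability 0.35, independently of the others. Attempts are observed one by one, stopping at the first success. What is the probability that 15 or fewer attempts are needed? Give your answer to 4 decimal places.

0.9984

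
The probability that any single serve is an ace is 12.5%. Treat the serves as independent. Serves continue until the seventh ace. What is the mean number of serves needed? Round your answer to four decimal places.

56.0000

Y = total serves until the seventh success; negative binomial with r=7, p=0.125.
E[Y] = r / p = 7 / 0.125 = 56.000000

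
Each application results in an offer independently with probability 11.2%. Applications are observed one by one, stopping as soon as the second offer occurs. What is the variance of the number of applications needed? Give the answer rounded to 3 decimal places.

Y = total applications until the second success; negative binomial with r=2, p=0.112.
Var(Y) = r(1−p)/p² = 2·0.888 / 0.112² = 141.58163

141.582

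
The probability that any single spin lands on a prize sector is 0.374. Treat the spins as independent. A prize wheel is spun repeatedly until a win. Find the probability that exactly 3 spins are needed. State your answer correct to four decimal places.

Geometric (trials to first success), p = 0.374.
P(Y = 3) = (1−p)^2 · p = 0.39188 · 0.374 = 0.146562

0.1466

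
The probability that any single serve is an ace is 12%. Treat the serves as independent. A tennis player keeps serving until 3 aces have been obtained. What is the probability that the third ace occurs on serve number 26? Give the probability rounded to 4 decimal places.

Y = trial on which the third success occurs; negative binomial, r=3, p=0.12.
P(Y=26) = C(25,2) · p^3 · (1−p)^23
= 300 · 0.001728 · 0.052857 = 0.027401

0.0274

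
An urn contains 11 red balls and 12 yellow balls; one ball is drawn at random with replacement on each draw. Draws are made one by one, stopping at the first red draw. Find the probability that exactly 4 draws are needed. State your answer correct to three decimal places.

Geometric (trials to first success), p = 0.478261.
P(Y = 4) = (1−p)^3 · p = 0.14202 · 0.478261 = 0.06792

0.068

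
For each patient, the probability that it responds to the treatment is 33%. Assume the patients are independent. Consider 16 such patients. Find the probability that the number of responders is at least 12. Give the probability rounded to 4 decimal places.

0.0007

X ~ Binomial(16, 0.33); P(X ≥ 12) = Σ C(16,k) p^k (1−p)^(16−k) over k:
  k=12: C(16,12)·0.33^12·0.67^4 = 0.000612
  k=13: C(16,13)·0.33^13·0.67^3 = 0.000093
  k=14: C(16,14)·0.33^14·0.67^2 = 0.000010
  k=15: C(16,15)·0.33^15·0.67^1 = 0.000001
  k=16: C(16,16)·0.33^16·0.67^0 = 0.000000
Total = 0.000715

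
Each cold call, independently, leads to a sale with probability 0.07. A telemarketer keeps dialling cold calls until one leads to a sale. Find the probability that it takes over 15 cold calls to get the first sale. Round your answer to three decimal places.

0.337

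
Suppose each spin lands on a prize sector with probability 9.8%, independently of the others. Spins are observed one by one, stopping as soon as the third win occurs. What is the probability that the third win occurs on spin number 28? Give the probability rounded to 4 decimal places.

0.0251

Y = trial on which the third success occurs; negative binomial, r=3, p=0.098.
P(Y=28) = C(27,2) · p^3 · (1−p)^25
= 351 · 0.00094119 · 0.075886 = 0.025070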